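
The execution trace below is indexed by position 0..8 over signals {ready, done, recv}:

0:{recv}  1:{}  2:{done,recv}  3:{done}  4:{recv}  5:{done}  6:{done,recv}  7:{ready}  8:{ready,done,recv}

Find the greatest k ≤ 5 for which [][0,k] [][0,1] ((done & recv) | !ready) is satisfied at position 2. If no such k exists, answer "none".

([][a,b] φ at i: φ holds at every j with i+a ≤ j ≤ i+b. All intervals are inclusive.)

[][0,1] ((done & recv) | !ready) must hold from j=2 onward; find where it first fails.
  j=2: holds
  j=3: holds
  j=4: holds
  j=5: holds
  j=6: fails
Holds on [2,5], so largest k = 3.

3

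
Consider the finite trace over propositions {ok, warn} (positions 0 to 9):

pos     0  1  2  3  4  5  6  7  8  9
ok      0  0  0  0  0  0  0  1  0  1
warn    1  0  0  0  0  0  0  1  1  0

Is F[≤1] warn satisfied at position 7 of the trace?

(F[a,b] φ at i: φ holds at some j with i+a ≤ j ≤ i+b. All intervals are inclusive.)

Check warn at each j in [7,8]:
  j=7: true
  j=8: true
Found at j=7 → formula holds.

True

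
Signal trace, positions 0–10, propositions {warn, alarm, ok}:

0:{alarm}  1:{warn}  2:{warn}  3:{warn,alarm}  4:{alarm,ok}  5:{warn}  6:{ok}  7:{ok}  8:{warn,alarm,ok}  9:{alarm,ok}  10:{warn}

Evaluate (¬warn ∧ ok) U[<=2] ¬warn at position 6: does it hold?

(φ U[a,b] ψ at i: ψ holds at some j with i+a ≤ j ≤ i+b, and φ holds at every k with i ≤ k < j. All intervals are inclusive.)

Yes

Need some j in [6,8] with ¬warn, and (¬warn ∧ ok) at every k in [6,j-1].
  j=6: ¬warn holds; no prefix to check → satisfied.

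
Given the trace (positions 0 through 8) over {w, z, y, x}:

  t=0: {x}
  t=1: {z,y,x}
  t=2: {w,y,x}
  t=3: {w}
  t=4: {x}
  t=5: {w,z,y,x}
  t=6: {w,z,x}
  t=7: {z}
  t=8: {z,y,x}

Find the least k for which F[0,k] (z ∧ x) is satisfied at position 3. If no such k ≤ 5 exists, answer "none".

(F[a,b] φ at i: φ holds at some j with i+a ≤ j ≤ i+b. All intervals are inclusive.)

Scan j = 3,4,… for (z ∧ x):
  j=3: fails
  j=4: fails
  j=5: holds
First hit at j=5, so smallest k = 5-3 = 2.

2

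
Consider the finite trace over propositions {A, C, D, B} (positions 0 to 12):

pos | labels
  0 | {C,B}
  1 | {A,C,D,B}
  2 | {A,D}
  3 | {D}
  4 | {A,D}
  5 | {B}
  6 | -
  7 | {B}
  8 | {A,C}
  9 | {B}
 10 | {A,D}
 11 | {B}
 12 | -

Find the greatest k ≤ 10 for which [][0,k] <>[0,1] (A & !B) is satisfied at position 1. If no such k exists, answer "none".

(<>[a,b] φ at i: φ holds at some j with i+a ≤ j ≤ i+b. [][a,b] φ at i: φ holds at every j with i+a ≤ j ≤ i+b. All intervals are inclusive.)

<>[0,1] (A & !B) must hold from j=1 onward; find where it first fails.
  j=1: holds
  j=2: holds
  j=3: holds
  j=4: holds
  j=5: fails
Holds on [1,4], so largest k = 3.

3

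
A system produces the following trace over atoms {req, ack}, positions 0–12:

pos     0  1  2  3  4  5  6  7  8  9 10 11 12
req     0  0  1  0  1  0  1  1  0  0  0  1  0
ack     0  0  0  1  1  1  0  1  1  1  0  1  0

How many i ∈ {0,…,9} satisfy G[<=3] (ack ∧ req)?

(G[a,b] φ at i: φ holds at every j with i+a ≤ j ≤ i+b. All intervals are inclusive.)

0

Evaluate at each i in [0,9]:
  i=0: ✗ (fails at j=0)
  i=1: ✗ (fails at j=1)
  i=2: ✗ (fails at j=2)
  i=3: ✗ (fails at j=3)
  i=4: ✗ (fails at j=5)
  i=5: ✗ (fails at j=5)
  i=6: ✗ (fails at j=6)
  i=7: ✗ (fails at j=8)
  i=8: ✗ (fails at j=8)
  i=9: ✗ (fails at j=9)
Positions where it holds: {} → 0.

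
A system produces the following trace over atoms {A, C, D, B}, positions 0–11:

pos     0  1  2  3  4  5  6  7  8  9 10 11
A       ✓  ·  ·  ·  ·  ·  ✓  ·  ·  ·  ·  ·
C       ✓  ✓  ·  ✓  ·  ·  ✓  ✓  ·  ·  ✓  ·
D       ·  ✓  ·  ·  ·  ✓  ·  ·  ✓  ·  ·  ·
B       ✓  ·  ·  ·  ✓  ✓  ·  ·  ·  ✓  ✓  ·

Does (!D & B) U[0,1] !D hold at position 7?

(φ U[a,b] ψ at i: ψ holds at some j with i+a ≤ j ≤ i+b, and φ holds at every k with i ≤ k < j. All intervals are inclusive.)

Need some j in [7,8] with !D, and (!D & B) at every k in [7,j-1].
  j=7: !D holds; no prefix to check → satisfied.

True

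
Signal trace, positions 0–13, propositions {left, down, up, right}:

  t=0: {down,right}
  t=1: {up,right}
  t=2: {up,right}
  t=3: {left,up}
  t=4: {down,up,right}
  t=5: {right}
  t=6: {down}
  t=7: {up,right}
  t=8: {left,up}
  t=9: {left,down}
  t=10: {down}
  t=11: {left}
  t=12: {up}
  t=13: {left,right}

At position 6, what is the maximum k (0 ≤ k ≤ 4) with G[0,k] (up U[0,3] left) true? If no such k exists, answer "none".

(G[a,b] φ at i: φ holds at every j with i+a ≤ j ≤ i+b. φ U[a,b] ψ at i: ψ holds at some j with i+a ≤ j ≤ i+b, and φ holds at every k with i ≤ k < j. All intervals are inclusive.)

(up U[0,3] left) must hold from j=6 onward; find where it first fails.
  j=6: fails → no k works.

none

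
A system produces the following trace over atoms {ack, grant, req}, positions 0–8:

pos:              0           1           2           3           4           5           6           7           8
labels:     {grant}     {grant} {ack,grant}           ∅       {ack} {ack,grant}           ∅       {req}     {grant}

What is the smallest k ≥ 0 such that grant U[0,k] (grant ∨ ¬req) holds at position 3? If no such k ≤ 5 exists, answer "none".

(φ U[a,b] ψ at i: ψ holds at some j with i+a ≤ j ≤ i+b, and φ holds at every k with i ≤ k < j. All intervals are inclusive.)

Need earliest j ≥ 3 with (grant ∨ ¬req), and grant at every k in [3,j-1].
  j=3: rhs holds (empty prefix). k = 0.

0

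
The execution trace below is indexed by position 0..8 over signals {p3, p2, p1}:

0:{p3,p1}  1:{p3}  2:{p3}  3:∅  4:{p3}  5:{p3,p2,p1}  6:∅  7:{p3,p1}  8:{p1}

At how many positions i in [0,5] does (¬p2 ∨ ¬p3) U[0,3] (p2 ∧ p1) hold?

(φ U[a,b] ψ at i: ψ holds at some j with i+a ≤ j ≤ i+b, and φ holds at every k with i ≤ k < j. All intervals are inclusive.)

Evaluate at each i in [0,5]:
  i=0: ✗ (no rhs in [0,3])
  i=1: ✗ (no rhs in [1,4])
  i=2: ✓ (rhs at j=5; lhs holds on [2,4])
  i=3: ✓ (rhs at j=5; lhs holds on [3,4])
  i=4: ✓ (rhs at j=5; lhs holds on [4,4])
  i=5: ✓ (rhs at j=5)
Positions where it holds: {2, 3, 4, 5} → 4.

4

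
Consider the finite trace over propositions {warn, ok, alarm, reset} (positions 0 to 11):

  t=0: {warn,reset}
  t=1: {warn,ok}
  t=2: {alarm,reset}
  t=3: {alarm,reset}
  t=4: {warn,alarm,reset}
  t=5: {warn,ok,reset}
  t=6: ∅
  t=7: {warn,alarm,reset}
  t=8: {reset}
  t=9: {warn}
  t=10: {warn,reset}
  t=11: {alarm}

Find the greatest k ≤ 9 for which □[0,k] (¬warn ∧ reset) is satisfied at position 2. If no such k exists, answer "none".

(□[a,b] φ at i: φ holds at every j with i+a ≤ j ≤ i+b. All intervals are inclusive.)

1

(¬warn ∧ reset) must hold from j=2 onward; find where it first fails.
  j=2: holds
  j=3: holds
  j=4: fails
Holds on [2,3], so largest k = 1.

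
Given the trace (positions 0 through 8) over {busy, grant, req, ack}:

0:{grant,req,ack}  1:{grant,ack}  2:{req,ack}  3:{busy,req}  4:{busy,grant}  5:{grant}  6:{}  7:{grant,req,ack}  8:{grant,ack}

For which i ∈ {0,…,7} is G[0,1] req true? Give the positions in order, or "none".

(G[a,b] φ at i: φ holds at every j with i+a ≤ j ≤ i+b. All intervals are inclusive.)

2

Evaluate at each i in [0,7]:
  i=0: ✗ (fails at j=1)
  i=1: ✗ (fails at j=1)
  i=2: ✓ (all of [2,3])
  i=3: ✗ (fails at j=4)
  i=4: ✗ (fails at j=4)
  i=5: ✗ (fails at j=5)
  i=6: ✗ (fails at j=6)
  i=7: ✗ (fails at j=8)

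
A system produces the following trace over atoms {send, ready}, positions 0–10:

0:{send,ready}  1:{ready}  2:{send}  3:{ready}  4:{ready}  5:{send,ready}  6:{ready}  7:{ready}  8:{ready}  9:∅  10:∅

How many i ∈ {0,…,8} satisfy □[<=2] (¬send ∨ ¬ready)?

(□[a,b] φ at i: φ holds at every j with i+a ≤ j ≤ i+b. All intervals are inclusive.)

Evaluate at each i in [0,8]:
  i=0: ✗ (fails at j=0)
  i=1: ✓ (all of [1,3])
  i=2: ✓ (all of [2,4])
  i=3: ✗ (fails at j=5)
  i=4: ✗ (fails at j=5)
  i=5: ✗ (fails at j=5)
  i=6: ✓ (all of [6,8])
  i=7: ✓ (all of [7,9])
  i=8: ✓ (all of [8,10])
Positions where it holds: {1, 2, 6, 7, 8} → 5.

5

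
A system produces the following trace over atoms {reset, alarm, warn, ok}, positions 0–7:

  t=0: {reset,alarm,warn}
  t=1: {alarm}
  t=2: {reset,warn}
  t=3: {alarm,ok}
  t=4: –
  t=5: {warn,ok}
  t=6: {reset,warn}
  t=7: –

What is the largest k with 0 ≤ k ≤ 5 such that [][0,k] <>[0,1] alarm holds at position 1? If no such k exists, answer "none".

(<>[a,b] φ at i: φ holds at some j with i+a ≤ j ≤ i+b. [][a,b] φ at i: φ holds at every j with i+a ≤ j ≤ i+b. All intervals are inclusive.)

<>[0,1] alarm must hold from j=1 onward; find where it first fails.
  j=1: holds
  j=2: holds
  j=3: holds
  j=4: fails
Holds on [1,3], so largest k = 2.

2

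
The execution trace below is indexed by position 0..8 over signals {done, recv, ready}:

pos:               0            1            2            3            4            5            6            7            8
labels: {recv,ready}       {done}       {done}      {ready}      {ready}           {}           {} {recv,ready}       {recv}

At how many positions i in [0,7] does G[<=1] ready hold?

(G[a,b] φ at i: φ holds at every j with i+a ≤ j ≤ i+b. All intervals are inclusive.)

1

Evaluate at each i in [0,7]:
  i=0: ✗ (fails at j=1)
  i=1: ✗ (fails at j=1)
  i=2: ✗ (fails at j=2)
  i=3: ✓ (all of [3,4])
  i=4: ✗ (fails at j=5)
  i=5: ✗ (fails at j=5)
  i=6: ✗ (fails at j=6)
  i=7: ✗ (fails at j=8)
Positions where it holds: {3} → 1.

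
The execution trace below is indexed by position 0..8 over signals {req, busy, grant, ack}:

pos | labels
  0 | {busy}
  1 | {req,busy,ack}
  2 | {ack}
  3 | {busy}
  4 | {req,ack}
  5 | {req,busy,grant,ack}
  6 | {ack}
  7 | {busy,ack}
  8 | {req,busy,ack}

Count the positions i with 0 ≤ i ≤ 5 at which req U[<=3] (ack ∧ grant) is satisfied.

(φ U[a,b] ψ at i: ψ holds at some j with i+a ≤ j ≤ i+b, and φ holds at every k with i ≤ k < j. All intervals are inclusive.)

2

Evaluate at each i in [0,5]:
  i=0: ✗ (no rhs in [0,3])
  i=1: ✗ (no rhs in [1,4])
  i=2: ✗ (lhs fails at k=2 before rhs at j=5)
  i=3: ✗ (lhs fails at k=3 before rhs at j=5)
  i=4: ✓ (rhs at j=5; lhs holds on [4,4])
  i=5: ✓ (rhs at j=5)
Positions where it holds: {4, 5} → 2.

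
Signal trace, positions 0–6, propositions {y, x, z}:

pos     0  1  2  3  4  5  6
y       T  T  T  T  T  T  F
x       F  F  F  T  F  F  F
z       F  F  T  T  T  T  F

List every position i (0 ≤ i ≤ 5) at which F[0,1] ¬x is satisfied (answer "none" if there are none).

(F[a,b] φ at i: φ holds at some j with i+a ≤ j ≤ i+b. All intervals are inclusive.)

0, 1, 2, 3, 4, 5

Evaluate at each i in [0,5]:
  i=0: ✓ (witness j=0)
  i=1: ✓ (witness j=1)
  i=2: ✓ (witness j=2)
  i=3: ✓ (witness j=4)
  i=4: ✓ (witness j=4)
  i=5: ✓ (witness j=5)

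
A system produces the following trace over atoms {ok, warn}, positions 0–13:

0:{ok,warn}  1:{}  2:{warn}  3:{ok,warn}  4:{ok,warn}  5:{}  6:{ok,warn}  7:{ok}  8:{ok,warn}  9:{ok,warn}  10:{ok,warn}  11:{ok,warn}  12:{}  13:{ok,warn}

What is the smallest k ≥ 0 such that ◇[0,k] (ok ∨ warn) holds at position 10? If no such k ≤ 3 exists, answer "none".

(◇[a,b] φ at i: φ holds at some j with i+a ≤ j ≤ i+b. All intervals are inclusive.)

Scan j = 10,11,… for (ok ∨ warn):
  j=10: holds
First hit at j=10, so smallest k = 10-10 = 0.

0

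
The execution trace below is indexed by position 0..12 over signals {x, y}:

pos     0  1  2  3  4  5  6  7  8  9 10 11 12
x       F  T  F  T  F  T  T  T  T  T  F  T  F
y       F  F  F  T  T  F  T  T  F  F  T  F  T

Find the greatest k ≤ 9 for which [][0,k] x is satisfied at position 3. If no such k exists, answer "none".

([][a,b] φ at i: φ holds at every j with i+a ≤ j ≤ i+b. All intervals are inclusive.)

0

x must hold from j=3 onward; find where it first fails.
  j=3: holds
  j=4: fails
Holds on [3,3], so largest k = 0.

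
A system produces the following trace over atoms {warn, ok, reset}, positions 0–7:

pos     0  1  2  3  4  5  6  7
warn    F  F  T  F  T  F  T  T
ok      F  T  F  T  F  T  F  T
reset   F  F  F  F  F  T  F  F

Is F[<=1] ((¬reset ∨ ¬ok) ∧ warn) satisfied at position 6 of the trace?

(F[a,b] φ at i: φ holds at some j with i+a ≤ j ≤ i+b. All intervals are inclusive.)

Yes

Check ((¬reset ∨ ¬ok) ∧ warn) at each j in [6,7]:
  j=6: true
  j=7: true
Found at j=6 → formula holds.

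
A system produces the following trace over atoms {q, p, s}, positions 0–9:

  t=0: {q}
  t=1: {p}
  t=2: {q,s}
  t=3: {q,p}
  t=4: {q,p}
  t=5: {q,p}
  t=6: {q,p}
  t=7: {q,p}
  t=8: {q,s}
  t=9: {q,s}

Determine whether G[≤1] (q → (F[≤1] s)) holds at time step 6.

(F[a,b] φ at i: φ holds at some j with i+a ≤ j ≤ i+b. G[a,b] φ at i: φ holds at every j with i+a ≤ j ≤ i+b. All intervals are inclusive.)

Check (q → (F[≤1] s)) at every j in [6,7]:
  j=6: antecedent true; consequent fails (none in [6,7]) → ✗
  j=7: antecedent true; consequent holds (witness at 8) → ✓
Fails at j=6 → formula fails.

False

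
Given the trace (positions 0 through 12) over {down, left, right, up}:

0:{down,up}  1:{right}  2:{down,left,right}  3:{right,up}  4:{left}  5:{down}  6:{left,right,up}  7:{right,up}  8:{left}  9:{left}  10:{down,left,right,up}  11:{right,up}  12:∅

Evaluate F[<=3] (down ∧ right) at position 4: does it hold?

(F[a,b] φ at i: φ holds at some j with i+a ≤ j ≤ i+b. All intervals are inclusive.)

Does not hold

Check (down ∧ right) at each j in [4,7]:
  j=4: false
  j=5: false
  j=6: false
  j=7: false
No position in the window satisfies it → formula fails.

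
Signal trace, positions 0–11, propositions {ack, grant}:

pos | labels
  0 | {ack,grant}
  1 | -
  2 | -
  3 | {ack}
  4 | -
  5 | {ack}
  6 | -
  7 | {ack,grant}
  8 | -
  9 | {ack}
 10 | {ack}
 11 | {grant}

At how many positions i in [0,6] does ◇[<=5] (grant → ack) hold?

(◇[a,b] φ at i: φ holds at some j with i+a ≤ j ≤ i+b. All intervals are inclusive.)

7

Evaluate at each i in [0,6]:
  i=0: ✓ (witness j=0)
  i=1: ✓ (witness j=1)
  i=2: ✓ (witness j=2)
  i=3: ✓ (witness j=3)
  i=4: ✓ (witness j=4)
  i=5: ✓ (witness j=5)
  i=6: ✓ (witness j=6)
Positions where it holds: {0, 1, 2, 3, 4, 5, 6} → 7.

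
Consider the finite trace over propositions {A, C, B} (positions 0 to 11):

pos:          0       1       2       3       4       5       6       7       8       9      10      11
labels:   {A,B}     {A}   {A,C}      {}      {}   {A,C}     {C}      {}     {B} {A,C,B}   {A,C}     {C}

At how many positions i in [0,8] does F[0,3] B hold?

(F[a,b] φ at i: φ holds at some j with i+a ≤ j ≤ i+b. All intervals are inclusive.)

5

Evaluate at each i in [0,8]:
  i=0: ✓ (witness j=0)
  i=1: ✗ (none in [1,4])
  i=2: ✗ (none in [2,5])
  i=3: ✗ (none in [3,6])
  i=4: ✗ (none in [4,7])
  i=5: ✓ (witness j=8)
  i=6: ✓ (witness j=8)
  i=7: ✓ (witness j=8)
  i=8: ✓ (witness j=8)
Positions where it holds: {0, 5, 6, 7, 8} → 5.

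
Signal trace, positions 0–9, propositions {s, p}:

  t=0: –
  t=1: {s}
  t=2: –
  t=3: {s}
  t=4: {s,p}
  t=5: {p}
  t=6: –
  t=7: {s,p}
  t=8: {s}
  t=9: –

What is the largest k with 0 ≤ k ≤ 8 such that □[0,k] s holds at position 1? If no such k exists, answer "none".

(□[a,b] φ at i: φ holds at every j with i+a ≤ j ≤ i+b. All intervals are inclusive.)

0

s must hold from j=1 onward; find where it first fails.
  j=1: holds
  j=2: fails
Holds on [1,1], so largest k = 0.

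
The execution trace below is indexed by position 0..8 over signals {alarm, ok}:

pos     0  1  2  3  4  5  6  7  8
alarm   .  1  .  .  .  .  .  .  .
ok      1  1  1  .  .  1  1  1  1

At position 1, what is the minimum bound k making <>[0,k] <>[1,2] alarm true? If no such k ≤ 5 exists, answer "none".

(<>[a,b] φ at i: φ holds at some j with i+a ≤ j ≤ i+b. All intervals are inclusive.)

Scan j = 1,2,… for <>[1,2] alarm:
  j=1: fails
  j=2: fails
  j=3: fails
  j=4: fails
  j=5: fails
  j=6: fails
No j in [1,6] satisfies it → none.

none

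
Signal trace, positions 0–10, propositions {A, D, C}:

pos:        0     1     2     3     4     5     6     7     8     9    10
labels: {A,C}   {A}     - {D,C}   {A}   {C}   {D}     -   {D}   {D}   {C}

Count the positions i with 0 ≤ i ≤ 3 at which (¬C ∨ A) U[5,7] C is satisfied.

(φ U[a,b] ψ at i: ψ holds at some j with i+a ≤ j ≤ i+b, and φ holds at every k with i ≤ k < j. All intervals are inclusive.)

0

Evaluate at each i in [0,3]:
  i=0: ✗ (lhs fails at k=3 before rhs at j=5)
  i=1: ✗ (no rhs in [6,8])
  i=2: ✗ (no rhs in [7,9])
  i=3: ✗ (lhs fails at k=3 before rhs at j=10)
Positions where it holds: {} → 0.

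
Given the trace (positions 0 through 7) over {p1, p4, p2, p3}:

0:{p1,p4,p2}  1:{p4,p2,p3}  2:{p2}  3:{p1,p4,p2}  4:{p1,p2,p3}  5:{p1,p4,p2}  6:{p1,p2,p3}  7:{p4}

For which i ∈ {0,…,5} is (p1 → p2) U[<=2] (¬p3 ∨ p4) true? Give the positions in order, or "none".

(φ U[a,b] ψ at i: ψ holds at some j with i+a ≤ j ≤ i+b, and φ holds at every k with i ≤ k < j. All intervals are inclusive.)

Evaluate at each i in [0,5]:
  i=0: ✓ (rhs at j=0)
  i=1: ✓ (rhs at j=1)
  i=2: ✓ (rhs at j=2)
  i=3: ✓ (rhs at j=3)
  i=4: ✓ (rhs at j=5; lhs holds on [4,4])
  i=5: ✓ (rhs at j=5)

0, 1, 2, 3, 4, 5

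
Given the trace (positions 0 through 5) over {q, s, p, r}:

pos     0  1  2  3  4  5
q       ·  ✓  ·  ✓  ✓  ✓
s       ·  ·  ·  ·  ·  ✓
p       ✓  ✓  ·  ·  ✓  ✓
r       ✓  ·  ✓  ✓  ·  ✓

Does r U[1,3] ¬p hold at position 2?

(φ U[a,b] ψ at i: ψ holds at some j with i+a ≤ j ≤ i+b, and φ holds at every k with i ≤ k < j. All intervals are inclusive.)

True

Need some j in [3,5] with ¬p, and r at every k in [2,j-1].
  j=3: ¬p holds; r holds at every k in [2,2] → satisfied.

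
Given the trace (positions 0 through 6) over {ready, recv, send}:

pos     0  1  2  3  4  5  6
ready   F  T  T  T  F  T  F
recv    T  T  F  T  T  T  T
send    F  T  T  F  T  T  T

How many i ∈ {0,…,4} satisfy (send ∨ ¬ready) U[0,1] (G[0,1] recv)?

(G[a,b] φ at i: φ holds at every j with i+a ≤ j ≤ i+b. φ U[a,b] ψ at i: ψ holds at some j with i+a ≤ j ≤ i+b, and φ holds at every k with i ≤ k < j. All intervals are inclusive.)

Evaluate at each i in [0,4]:
  i=0: ✓ (rhs at j=0)
  i=1: ✗ (no rhs in [1,2])
  i=2: ✓ (rhs at j=3; lhs holds on [2,2])
  i=3: ✓ (rhs at j=3)
  i=4: ✓ (rhs at j=4)
Positions where it holds: {0, 2, 3, 4} → 4.

4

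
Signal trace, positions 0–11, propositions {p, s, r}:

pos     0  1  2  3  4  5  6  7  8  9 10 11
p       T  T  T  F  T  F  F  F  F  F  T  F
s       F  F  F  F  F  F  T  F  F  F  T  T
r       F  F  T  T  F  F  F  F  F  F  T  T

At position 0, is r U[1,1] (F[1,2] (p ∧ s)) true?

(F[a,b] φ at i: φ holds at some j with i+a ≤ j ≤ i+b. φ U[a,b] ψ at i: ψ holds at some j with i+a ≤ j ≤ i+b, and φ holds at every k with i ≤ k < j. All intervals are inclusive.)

No

Need some j in [1,1] with F[1,2] (p ∧ s), and r at every k in [0,j-1].
  j=1: F[1,2] (p ∧ s) — fails (none in [2,3]).
No j in the window works → until fails.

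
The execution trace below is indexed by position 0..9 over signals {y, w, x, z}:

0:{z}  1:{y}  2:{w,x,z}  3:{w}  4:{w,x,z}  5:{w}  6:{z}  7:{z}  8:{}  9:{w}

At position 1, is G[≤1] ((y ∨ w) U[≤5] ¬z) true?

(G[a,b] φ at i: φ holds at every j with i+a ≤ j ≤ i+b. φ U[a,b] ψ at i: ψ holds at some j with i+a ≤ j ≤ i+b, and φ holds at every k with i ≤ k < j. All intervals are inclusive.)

Holds

Check ((y ∨ w) U[≤5] ¬z) at every j in [1,2]:
  j=1: holds
  j=2: holds
All positions satisfy it → formula holds.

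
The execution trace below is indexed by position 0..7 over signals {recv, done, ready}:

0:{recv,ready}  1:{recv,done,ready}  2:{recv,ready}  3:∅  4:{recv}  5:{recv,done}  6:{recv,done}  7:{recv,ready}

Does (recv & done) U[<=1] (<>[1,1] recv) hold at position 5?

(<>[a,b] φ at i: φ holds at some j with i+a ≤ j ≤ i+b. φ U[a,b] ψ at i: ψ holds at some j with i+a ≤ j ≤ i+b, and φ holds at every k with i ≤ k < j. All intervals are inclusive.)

True

Need some j in [5,6] with <>[1,1] recv, and (recv & done) at every k in [5,j-1].
  j=5: <>[1,1] recv holds; no prefix to check → satisfied.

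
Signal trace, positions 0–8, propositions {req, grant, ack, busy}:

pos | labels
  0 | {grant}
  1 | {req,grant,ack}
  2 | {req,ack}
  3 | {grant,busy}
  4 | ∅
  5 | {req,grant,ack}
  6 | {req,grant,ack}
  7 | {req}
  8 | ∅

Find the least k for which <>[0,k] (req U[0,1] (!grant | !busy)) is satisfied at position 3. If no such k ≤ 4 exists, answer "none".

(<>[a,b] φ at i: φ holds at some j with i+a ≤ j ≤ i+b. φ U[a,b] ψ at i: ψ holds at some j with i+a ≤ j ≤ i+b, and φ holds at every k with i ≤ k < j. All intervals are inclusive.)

1

Scan j = 3,4,… for (req U[0,1] (!grant | !busy)):
  j=3: fails
  j=4: holds
First hit at j=4, so smallest k = 4-3 = 1.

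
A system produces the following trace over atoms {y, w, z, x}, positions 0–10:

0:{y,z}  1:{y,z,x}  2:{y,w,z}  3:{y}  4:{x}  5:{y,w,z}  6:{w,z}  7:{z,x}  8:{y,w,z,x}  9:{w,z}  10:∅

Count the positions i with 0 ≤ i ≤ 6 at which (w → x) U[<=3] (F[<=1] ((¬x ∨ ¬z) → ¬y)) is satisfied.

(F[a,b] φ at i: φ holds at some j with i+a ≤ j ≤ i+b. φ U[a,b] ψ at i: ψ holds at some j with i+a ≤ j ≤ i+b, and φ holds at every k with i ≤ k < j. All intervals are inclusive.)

6

Evaluate at each i in [0,6]:
  i=0: ✓ (rhs at j=0)
  i=1: ✓ (rhs at j=1)
  i=2: ✗ (lhs fails at k=2 before rhs at j=3)
  i=3: ✓ (rhs at j=3)
  i=4: ✓ (rhs at j=4)
  i=5: ✓ (rhs at j=5)
  i=6: ✓ (rhs at j=6)
Positions where it holds: {0, 1, 3, 4, 5, 6} → 6.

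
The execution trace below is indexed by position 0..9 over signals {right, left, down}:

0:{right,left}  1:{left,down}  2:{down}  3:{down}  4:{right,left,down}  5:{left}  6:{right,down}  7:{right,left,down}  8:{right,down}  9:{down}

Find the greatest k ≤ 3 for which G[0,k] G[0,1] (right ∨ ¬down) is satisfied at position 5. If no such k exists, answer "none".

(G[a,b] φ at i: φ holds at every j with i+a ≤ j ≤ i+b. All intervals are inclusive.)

G[0,1] (right ∨ ¬down) must hold from j=5 onward; find where it first fails.
  j=5: holds
  j=6: holds
  j=7: holds
  j=8: fails
Holds on [5,7], so largest k = 2.

2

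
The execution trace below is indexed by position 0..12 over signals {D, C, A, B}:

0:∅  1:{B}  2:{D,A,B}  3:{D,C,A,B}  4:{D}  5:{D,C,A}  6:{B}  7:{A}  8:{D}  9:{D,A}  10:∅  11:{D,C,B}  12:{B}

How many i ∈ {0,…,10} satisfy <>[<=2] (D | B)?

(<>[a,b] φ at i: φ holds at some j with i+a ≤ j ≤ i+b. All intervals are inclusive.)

Evaluate at each i in [0,10]:
  i=0: ✓ (witness j=1)
  i=1: ✓ (witness j=1)
  i=2: ✓ (witness j=2)
  i=3: ✓ (witness j=3)
  i=4: ✓ (witness j=4)
  i=5: ✓ (witness j=5)
  i=6: ✓ (witness j=6)
  i=7: ✓ (witness j=8)
  i=8: ✓ (witness j=8)
  i=9: ✓ (witness j=9)
  i=10: ✓ (witness j=11)
Positions where it holds: {0, 1, 2, 3, 4, 5, 6, 7, 8, 9, 10} → 11.

11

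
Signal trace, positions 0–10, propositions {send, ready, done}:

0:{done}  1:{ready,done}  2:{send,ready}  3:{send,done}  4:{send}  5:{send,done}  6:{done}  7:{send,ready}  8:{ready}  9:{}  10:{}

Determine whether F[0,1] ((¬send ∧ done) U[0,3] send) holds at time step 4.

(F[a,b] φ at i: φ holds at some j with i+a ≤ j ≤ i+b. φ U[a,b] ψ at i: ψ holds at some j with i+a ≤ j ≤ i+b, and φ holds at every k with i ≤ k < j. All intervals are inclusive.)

Check ((¬send ∧ done) U[0,3] send) at each j in [4,5]:
  j=4: holds
  j=5: holds
Found at j=4 → formula holds.

True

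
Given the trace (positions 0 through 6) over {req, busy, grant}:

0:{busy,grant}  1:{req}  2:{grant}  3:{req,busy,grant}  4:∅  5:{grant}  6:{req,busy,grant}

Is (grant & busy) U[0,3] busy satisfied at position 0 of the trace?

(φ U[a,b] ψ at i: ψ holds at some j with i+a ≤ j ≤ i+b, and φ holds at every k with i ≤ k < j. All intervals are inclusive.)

True

Need some j in [0,3] with busy, and (grant & busy) at every k in [0,j-1].
  j=0: busy holds; no prefix to check → satisfied.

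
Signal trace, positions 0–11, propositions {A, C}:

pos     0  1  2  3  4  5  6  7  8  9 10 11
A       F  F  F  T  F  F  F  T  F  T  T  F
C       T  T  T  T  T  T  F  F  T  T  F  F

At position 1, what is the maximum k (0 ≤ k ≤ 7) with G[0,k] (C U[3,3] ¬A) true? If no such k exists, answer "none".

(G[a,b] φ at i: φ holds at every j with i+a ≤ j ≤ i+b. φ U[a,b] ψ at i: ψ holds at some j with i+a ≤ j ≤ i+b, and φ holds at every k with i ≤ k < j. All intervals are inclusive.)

2

(C U[3,3] ¬A) must hold from j=1 onward; find where it first fails.
  j=1: holds
  j=2: holds
  j=3: holds
  j=4: fails
Holds on [1,3], so largest k = 2.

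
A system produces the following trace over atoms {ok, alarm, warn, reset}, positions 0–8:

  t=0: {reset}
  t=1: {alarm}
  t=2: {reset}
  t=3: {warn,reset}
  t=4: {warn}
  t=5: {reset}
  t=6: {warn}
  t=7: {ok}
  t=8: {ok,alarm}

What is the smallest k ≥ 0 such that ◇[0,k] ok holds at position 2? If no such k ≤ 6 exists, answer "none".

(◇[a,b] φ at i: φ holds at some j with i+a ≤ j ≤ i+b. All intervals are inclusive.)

5

Scan j = 2,3,… for ok:
  j=2: fails
  j=3: fails
  j=4: fails
  j=5: fails
  j=6: fails
  j=7: holds
First hit at j=7, so smallest k = 7-2 = 5.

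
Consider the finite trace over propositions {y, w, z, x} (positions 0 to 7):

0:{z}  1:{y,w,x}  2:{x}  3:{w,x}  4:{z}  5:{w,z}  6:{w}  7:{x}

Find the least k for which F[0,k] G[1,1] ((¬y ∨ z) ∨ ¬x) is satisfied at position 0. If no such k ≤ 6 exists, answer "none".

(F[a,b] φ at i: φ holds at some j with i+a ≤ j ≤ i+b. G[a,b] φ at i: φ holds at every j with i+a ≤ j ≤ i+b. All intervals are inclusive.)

1

Scan j = 0,1,… for G[1,1] ((¬y ∨ z) ∨ ¬x):
  j=0: fails
  j=1: holds
First hit at j=1, so smallest k = 1-0 = 1.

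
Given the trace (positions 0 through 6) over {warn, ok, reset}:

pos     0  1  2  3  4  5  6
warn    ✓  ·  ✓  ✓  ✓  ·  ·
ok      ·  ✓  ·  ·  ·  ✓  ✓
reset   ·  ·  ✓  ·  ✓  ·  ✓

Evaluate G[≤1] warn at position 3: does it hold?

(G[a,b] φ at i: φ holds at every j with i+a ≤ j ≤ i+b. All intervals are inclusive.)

Holds

Check warn at every j in [3,4]:
  j=3: true
  j=4: true
All positions satisfy it → formula holds.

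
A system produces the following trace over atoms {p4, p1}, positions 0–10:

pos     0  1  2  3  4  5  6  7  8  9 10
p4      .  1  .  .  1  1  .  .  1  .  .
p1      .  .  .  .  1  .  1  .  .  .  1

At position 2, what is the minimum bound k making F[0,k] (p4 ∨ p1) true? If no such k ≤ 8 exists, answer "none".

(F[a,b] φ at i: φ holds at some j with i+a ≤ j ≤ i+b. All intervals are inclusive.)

2

Scan j = 2,3,… for (p4 ∨ p1):
  j=2: fails
  j=3: fails
  j=4: holds
First hit at j=4, so smallest k = 4-2 = 2.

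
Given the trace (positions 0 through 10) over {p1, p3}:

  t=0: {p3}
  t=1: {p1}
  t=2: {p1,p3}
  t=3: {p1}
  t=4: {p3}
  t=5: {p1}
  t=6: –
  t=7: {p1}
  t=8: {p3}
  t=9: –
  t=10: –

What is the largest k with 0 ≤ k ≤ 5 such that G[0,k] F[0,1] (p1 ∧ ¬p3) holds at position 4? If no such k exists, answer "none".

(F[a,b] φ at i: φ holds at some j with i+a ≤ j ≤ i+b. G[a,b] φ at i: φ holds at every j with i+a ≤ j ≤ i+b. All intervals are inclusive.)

3

F[0,1] (p1 ∧ ¬p3) must hold from j=4 onward; find where it first fails.
  j=4: holds
  j=5: holds
  j=6: holds
  j=7: holds
  j=8: fails
Holds on [4,7], so largest k = 3.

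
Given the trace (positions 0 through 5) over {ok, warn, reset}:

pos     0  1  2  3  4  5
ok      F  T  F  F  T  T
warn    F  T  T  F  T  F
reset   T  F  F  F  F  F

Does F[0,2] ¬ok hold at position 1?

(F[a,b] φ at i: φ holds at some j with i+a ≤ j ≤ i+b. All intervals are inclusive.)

Check ¬ok at each j in [1,3]:
  j=1: false
  j=2: true
  j=3: true
Found at j=2 → formula holds.

True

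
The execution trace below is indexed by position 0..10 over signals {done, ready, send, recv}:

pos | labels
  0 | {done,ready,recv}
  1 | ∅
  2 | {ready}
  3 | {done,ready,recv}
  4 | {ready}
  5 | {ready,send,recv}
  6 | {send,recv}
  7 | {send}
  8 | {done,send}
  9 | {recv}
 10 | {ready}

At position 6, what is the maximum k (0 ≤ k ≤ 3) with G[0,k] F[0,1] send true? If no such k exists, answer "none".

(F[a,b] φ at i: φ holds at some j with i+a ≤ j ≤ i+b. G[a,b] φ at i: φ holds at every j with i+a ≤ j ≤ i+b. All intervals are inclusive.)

2

F[0,1] send must hold from j=6 onward; find where it first fails.
  j=6: holds
  j=7: holds
  j=8: holds
  j=9: fails
Holds on [6,8], so largest k = 2.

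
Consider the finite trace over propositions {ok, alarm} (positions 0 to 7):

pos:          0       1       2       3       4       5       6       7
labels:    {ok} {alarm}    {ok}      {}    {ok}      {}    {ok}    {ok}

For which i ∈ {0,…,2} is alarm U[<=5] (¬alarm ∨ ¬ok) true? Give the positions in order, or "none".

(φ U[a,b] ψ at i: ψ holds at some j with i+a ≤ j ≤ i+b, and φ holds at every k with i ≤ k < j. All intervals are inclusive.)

0, 1, 2

Evaluate at each i in [0,2]:
  i=0: ✓ (rhs at j=0)
  i=1: ✓ (rhs at j=1)
  i=2: ✓ (rhs at j=2)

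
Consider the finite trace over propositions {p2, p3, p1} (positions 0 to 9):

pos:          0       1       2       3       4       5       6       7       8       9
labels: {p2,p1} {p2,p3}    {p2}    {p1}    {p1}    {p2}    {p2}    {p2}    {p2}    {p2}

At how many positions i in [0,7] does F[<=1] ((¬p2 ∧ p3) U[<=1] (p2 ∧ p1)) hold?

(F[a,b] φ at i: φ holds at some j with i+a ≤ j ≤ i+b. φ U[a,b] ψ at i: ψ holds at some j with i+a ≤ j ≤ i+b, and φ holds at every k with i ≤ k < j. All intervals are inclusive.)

1

Evaluate at each i in [0,7]:
  i=0: ✓ (witness j=0)
  i=1: ✗ (none in [1,2])
  i=2: ✗ (none in [2,3])
  i=3: ✗ (none in [3,4])
  i=4: ✗ (none in [4,5])
  i=5: ✗ (none in [5,6])
  i=6: ✗ (none in [6,7])
  i=7: ✗ (none in [7,8])
Positions where it holds: {0} → 1.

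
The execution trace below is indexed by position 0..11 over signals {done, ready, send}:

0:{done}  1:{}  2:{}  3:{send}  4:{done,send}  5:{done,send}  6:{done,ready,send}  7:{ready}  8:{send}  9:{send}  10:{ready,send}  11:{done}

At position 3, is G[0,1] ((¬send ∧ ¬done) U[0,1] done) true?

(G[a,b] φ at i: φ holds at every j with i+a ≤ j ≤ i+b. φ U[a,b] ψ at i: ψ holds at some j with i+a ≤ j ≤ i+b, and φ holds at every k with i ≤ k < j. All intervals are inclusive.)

Check ((¬send ∧ ¬done) U[0,1] done) at every j in [3,4]:
  j=3: fails
  j=4: holds
Fails at j=3 → formula fails.

Does not hold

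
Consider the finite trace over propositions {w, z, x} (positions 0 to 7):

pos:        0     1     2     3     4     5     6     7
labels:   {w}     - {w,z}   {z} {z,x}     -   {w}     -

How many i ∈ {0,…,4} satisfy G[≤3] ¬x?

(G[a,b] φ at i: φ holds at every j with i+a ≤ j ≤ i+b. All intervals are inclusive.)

1

Evaluate at each i in [0,4]:
  i=0: ✓ (all of [0,3])
  i=1: ✗ (fails at j=4)
  i=2: ✗ (fails at j=4)
  i=3: ✗ (fails at j=4)
  i=4: ✗ (fails at j=4)
Positions where it holds: {0} → 1.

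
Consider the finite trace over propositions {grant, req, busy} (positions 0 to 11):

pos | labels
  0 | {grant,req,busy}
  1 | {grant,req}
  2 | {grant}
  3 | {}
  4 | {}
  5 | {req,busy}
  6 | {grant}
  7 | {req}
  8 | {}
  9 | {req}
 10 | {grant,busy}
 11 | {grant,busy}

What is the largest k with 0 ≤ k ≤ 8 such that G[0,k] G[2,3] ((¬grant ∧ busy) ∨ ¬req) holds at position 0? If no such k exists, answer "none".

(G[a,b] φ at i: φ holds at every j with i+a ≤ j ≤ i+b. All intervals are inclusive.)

3

G[2,3] ((¬grant ∧ busy) ∨ ¬req) must hold from j=0 onward; find where it first fails.
  j=0: holds
  j=1: holds
  j=2: holds
  j=3: holds
  j=4: fails
Holds on [0,3], so largest k = 3.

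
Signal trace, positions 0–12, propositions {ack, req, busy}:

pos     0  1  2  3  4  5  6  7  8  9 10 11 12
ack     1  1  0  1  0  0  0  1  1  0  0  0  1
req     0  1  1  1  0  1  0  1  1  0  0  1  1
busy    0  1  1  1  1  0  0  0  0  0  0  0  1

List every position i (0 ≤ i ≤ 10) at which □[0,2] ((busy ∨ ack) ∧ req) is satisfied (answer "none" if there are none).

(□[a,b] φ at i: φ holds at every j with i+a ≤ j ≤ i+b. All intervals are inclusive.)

Evaluate at each i in [0,10]:
  i=0: ✗ (fails at j=0)
  i=1: ✓ (all of [1,3])
  i=2: ✗ (fails at j=4)
  i=3: ✗ (fails at j=4)
  i=4: ✗ (fails at j=4)
  i=5: ✗ (fails at j=5)
  i=6: ✗ (fails at j=6)
  i=7: ✗ (fails at j=9)
  i=8: ✗ (fails at j=9)
  i=9: ✗ (fails at j=9)
  i=10: ✗ (fails at j=10)

1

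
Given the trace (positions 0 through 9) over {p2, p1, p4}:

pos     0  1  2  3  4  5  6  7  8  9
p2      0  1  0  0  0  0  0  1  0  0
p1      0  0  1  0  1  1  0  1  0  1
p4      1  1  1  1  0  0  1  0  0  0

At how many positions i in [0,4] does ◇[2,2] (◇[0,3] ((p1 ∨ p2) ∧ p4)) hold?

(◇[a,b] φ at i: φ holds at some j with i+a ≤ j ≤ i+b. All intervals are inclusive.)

Evaluate at each i in [0,4]:
  i=0: ✓ (witness j=2)
  i=1: ✗ (none in [3,3])
  i=2: ✗ (none in [4,4])
  i=3: ✗ (none in [5,5])
  i=4: ✗ (none in [6,6])
Positions where it holds: {0} → 1.

1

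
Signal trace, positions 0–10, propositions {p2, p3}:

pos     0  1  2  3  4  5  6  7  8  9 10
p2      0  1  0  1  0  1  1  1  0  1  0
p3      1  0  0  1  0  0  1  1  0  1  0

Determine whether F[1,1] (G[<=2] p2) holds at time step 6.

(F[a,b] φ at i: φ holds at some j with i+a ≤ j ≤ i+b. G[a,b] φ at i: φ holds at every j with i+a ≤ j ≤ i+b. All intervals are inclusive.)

Check G[<=2] p2 at each j in [7,7]:
  j=7: fails at 8
No position in the window satisfies it → formula fails.

Does not hold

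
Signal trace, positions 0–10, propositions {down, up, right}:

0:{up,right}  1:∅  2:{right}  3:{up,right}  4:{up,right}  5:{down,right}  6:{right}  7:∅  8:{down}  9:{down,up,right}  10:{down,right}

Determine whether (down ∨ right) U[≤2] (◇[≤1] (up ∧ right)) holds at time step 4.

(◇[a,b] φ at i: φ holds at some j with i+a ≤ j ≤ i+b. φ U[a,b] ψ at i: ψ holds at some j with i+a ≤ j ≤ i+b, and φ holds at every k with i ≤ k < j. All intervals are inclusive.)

Need some j in [4,6] with ◇[≤1] (up ∧ right), and (down ∨ right) at every k in [4,j-1].
  j=4: ◇[≤1] (up ∧ right) holds; no prefix to check → satisfied.

True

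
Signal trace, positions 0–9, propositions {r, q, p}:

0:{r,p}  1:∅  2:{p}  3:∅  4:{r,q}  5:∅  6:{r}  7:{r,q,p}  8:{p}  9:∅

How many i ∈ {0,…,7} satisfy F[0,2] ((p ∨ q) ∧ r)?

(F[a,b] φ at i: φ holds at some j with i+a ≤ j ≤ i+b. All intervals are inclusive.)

7

Evaluate at each i in [0,7]:
  i=0: ✓ (witness j=0)
  i=1: ✗ (none in [1,3])
  i=2: ✓ (witness j=4)
  i=3: ✓ (witness j=4)
  i=4: ✓ (witness j=4)
  i=5: ✓ (witness j=7)
  i=6: ✓ (witness j=7)
  i=7: ✓ (witness j=7)
Positions where it holds: {0, 2, 3, 4, 5, 6, 7} → 7.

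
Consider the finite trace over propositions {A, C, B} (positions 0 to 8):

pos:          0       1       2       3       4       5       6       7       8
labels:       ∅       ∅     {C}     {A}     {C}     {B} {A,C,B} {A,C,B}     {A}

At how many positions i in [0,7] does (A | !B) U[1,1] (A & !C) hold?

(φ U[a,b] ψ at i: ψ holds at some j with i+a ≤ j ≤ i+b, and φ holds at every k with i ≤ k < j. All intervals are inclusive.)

2

Evaluate at each i in [0,7]:
  i=0: ✗ (no rhs in [1,1])
  i=1: ✗ (no rhs in [2,2])
  i=2: ✓ (rhs at j=3; lhs holds on [2,2])
  i=3: ✗ (no rhs in [4,4])
  i=4: ✗ (no rhs in [5,5])
  i=5: ✗ (no rhs in [6,6])
  i=6: ✗ (no rhs in [7,7])
  i=7: ✓ (rhs at j=8; lhs holds on [7,7])
Positions where it holds: {2, 7} → 2.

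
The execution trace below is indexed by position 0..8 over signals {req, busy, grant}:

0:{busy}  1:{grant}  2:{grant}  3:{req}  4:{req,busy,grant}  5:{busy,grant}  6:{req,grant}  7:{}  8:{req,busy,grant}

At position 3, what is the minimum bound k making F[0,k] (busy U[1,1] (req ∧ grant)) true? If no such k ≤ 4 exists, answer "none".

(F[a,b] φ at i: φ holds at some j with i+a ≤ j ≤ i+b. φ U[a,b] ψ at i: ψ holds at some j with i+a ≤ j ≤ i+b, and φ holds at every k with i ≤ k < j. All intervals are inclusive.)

Scan j = 3,4,… for (busy U[1,1] (req ∧ grant)):
  j=3: fails
  j=4: fails
  j=5: holds
First hit at j=5, so smallest k = 5-3 = 2.

2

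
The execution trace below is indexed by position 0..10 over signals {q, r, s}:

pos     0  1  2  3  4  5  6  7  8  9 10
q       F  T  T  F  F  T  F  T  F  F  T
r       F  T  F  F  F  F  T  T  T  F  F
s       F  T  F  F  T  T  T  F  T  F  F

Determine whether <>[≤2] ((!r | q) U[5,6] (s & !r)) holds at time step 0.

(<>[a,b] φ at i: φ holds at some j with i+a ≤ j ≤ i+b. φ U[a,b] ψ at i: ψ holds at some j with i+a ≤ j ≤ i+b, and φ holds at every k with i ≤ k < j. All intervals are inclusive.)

Yes

Check ((!r | q) U[5,6] (s & !r)) at each j in [0,2]:
  j=0: holds
  j=1: fails
  j=2: fails
Found at j=0 → formula holds.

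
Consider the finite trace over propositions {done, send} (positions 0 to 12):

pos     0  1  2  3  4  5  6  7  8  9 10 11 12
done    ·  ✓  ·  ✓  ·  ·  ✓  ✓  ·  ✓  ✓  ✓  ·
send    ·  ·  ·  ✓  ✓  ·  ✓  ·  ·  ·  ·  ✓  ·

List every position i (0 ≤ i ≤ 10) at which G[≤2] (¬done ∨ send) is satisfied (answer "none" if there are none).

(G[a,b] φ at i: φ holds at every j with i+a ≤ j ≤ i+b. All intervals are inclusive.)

Evaluate at each i in [0,10]:
  i=0: ✗ (fails at j=1)
  i=1: ✗ (fails at j=1)
  i=2: ✓ (all of [2,4])
  i=3: ✓ (all of [3,5])
  i=4: ✓ (all of [4,6])
  i=5: ✗ (fails at j=7)
  i=6: ✗ (fails at j=7)
  i=7: ✗ (fails at j=7)
  i=8: ✗ (fails at j=9)
  i=9: ✗ (fails at j=9)
  i=10: ✗ (fails at j=10)

2, 3, 4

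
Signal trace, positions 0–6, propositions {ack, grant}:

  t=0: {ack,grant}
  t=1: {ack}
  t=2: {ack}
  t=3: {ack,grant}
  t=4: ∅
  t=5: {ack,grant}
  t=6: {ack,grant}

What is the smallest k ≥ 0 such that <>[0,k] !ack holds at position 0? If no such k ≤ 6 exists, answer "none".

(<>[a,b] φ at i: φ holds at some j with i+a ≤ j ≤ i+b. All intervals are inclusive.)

4

Scan j = 0,1,… for !ack:
  j=0: fails
  j=1: fails
  j=2: fails
  j=3: fails
  j=4: holds
First hit at j=4, so smallest k = 4-0 = 4.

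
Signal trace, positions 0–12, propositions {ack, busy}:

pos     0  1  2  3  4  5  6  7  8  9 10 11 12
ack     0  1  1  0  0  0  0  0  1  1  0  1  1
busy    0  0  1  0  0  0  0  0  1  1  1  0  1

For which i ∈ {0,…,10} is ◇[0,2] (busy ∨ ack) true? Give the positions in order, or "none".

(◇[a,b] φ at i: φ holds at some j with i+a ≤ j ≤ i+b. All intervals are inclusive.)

Evaluate at each i in [0,10]:
  i=0: ✓ (witness j=1)
  i=1: ✓ (witness j=1)
  i=2: ✓ (witness j=2)
  i=3: ✗ (none in [3,5])
  i=4: ✗ (none in [4,6])
  i=5: ✗ (none in [5,7])
  i=6: ✓ (witness j=8)
  i=7: ✓ (witness j=8)
  i=8: ✓ (witness j=8)
  i=9: ✓ (witness j=9)
  i=10: ✓ (witness j=10)

0, 1, 2, 6, 7, 8, 9, 10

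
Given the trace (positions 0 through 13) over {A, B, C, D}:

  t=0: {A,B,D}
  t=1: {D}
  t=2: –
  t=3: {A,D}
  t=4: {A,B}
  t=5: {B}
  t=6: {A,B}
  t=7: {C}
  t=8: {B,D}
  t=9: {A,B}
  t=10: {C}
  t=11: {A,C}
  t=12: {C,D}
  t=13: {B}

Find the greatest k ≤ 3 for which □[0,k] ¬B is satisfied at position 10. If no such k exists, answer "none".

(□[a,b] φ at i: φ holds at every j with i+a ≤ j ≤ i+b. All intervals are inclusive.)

¬B must hold from j=10 onward; find where it first fails.
  j=10: holds
  j=11: holds
  j=12: holds
  j=13: fails
Holds on [10,12], so largest k = 2.

2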